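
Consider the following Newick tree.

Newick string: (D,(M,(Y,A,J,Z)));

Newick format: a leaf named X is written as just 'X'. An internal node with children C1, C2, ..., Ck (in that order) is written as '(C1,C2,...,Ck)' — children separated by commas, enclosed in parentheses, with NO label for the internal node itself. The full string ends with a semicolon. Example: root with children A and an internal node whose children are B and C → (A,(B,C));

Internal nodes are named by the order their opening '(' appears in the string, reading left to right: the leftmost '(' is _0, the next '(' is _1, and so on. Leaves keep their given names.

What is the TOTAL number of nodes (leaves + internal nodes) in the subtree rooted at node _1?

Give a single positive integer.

Answer: 7

Derivation:
Newick: (D,(M,(Y,A,J,Z)));
Locate _1: it is the '(' at position 3 (the 2nd '(' reading left to right).
Query: subtree rooted at _1
_1: subtree_size = 1 + 6
  M: subtree_size = 1 + 0
  _2: subtree_size = 1 + 4
    Y: subtree_size = 1 + 0
    A: subtree_size = 1 + 0
    J: subtree_size = 1 + 0
    Z: subtree_size = 1 + 0
Total subtree size of _1: 7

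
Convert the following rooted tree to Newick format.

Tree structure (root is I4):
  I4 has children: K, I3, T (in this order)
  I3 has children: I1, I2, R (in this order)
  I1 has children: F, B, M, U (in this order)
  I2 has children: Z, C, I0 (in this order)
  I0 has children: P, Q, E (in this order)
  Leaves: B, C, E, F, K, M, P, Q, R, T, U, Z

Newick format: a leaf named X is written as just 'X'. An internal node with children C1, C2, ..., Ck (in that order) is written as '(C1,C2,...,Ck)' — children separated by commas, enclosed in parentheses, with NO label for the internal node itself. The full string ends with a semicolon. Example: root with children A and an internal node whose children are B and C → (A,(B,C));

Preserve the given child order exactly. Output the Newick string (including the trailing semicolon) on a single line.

internal I4 with children ['K', 'I3', 'T']
  leaf 'K' → 'K'
  internal I3 with children ['I1', 'I2', 'R']
    internal I1 with children ['F', 'B', 'M', 'U']
      leaf 'F' → 'F'
      leaf 'B' → 'B'
      leaf 'M' → 'M'
      leaf 'U' → 'U'
    → '(F,B,M,U)'
    internal I2 with children ['Z', 'C', 'I0']
      leaf 'Z' → 'Z'
      leaf 'C' → 'C'
      internal I0 with children ['P', 'Q', 'E']
        leaf 'P' → 'P'
        leaf 'Q' → 'Q'
        leaf 'E' → 'E'
      → '(P,Q,E)'
    → '(Z,C,(P,Q,E))'
    leaf 'R' → 'R'
  → '((F,B,M,U),(Z,C,(P,Q,E)),R)'
  leaf 'T' → 'T'
→ '(K,((F,B,M,U),(Z,C,(P,Q,E)),R),T)'
Final: (K,((F,B,M,U),(Z,C,(P,Q,E)),R),T);

Answer: (K,((F,B,M,U),(Z,C,(P,Q,E)),R),T);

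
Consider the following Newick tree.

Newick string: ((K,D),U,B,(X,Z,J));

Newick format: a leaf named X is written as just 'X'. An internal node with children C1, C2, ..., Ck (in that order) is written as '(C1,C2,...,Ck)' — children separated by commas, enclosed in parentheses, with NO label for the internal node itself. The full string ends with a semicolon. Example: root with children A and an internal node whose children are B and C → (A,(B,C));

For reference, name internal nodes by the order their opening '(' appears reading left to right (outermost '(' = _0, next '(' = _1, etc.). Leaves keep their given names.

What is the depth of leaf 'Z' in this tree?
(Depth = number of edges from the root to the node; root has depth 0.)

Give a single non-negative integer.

Answer: 2

Derivation:
Newick: ((K,D),U,B,(X,Z,J));
Naming internals by '(' encounter order: outermost '(' = _0, next = _1, ...
Query node: Z
Path from root: _0 -> _2 -> Z
Depth of Z: 2 (number of edges from root)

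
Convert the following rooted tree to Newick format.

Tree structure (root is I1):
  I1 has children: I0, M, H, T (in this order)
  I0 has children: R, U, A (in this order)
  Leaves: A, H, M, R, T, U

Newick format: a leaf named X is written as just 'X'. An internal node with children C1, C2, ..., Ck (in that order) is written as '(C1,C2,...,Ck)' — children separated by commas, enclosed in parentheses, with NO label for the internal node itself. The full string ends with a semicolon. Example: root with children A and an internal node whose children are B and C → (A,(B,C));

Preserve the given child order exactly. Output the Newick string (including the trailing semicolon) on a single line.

Answer: ((R,U,A),M,H,T);

Derivation:
internal I1 with children ['I0', 'M', 'H', 'T']
  internal I0 with children ['R', 'U', 'A']
    leaf 'R' → 'R'
    leaf 'U' → 'U'
    leaf 'A' → 'A'
  → '(R,U,A)'
  leaf 'M' → 'M'
  leaf 'H' → 'H'
  leaf 'T' → 'T'
→ '((R,U,A),M,H,T)'
Final: ((R,U,A),M,H,T);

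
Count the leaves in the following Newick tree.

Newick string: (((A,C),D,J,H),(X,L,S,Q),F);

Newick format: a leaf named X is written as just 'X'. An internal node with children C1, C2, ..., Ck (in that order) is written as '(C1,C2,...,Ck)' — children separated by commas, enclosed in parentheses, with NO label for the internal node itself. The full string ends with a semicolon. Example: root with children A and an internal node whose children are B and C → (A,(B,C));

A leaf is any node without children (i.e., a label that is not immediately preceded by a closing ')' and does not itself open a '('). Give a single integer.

Newick: (((A,C),D,J,H),(X,L,S,Q),F);
Scan left-to-right; a leaf is any maximal label run not followed by '(':
  pos 3: leaf 'A' → count = 1
  pos 5: leaf 'C' → count = 2
  pos 8: leaf 'D' → count = 3
  pos 10: leaf 'J' → count = 4
  pos 12: leaf 'H' → count = 5
  pos 16: leaf 'X' → count = 6
  pos 18: leaf 'L' → count = 7
  pos 20: leaf 'S' → count = 8
  pos 22: leaf 'Q' → count = 9
  pos 25: leaf 'F' → count = 10
Total leaves: 10

Answer: 10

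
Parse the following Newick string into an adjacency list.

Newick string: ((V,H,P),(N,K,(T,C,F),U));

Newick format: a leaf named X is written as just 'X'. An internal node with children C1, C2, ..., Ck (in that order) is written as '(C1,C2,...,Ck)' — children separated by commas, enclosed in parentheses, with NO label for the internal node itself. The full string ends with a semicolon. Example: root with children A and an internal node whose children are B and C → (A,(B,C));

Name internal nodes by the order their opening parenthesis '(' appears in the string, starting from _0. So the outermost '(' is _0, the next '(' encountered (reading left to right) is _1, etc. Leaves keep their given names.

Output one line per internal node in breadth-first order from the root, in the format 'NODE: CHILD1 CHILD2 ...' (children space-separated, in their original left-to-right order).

Input: ((V,H,P),(N,K,(T,C,F),U));
Scanning left-to-right, naming '(' by encounter order:
  pos 0: '(' -> open internal node _0 (depth 1)
  pos 1: '(' -> open internal node _1 (depth 2)
  pos 7: ')' -> close internal node _1 (now at depth 1)
  pos 9: '(' -> open internal node _2 (depth 2)
  pos 14: '(' -> open internal node _3 (depth 3)
  pos 20: ')' -> close internal node _3 (now at depth 2)
  pos 23: ')' -> close internal node _2 (now at depth 1)
  pos 24: ')' -> close internal node _0 (now at depth 0)
Total internal nodes: 4
BFS adjacency from root:
  _0: _1 _2
  _1: V H P
  _2: N K _3 U
  _3: T C F

Answer: _0: _1 _2
_1: V H P
_2: N K _3 U
_3: T C F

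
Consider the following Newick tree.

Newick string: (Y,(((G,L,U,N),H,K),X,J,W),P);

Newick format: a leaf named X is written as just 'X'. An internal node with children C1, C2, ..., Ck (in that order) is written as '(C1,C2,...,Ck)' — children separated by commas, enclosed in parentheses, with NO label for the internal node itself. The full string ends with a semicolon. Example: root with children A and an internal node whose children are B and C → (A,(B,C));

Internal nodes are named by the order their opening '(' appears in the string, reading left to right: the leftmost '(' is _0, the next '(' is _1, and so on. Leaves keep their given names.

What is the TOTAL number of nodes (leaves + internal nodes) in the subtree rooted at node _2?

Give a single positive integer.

Newick: (Y,(((G,L,U,N),H,K),X,J,W),P);
Locate _2: it is the '(' at position 4 (the 3rd '(' reading left to right).
Query: subtree rooted at _2
_2: subtree_size = 1 + 7
  _3: subtree_size = 1 + 4
    G: subtree_size = 1 + 0
    L: subtree_size = 1 + 0
    U: subtree_size = 1 + 0
    N: subtree_size = 1 + 0
  H: subtree_size = 1 + 0
  K: subtree_size = 1 + 0
Total subtree size of _2: 8

Answer: 8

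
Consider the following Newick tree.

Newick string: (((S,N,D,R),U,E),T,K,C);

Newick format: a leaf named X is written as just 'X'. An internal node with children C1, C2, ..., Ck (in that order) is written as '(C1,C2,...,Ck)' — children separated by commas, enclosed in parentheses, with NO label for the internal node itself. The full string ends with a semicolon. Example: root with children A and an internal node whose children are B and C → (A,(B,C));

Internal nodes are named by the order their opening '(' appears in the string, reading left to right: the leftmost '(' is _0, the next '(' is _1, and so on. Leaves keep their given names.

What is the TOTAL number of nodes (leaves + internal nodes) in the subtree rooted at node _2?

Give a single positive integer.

Newick: (((S,N,D,R),U,E),T,K,C);
Locate _2: it is the '(' at position 2 (the 3rd '(' reading left to right).
Query: subtree rooted at _2
_2: subtree_size = 1 + 4
  S: subtree_size = 1 + 0
  N: subtree_size = 1 + 0
  D: subtree_size = 1 + 0
  R: subtree_size = 1 + 0
Total subtree size of _2: 5

Answer: 5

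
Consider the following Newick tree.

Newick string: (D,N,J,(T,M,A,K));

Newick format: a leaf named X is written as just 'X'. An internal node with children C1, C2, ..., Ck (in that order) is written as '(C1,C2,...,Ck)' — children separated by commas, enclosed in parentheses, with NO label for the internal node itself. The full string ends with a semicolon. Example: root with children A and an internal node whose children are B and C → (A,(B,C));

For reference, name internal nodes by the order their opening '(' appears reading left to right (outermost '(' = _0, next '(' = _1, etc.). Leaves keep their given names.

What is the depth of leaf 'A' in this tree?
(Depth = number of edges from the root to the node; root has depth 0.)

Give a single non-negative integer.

Newick: (D,N,J,(T,M,A,K));
Naming internals by '(' encounter order: outermost '(' = _0, next = _1, ...
Query node: A
Path from root: _0 -> _1 -> A
Depth of A: 2 (number of edges from root)

Answer: 2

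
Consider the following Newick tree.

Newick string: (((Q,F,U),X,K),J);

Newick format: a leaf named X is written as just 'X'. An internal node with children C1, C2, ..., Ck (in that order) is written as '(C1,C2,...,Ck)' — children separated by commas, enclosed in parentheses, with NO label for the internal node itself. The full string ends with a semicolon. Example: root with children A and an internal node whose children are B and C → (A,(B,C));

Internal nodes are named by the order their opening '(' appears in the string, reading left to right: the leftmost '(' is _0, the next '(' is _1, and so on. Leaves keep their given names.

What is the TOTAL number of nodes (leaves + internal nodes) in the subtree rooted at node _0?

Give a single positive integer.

Answer: 9

Derivation:
Newick: (((Q,F,U),X,K),J);
Locate _0: it is the '(' at position 0 (the 1st '(' reading left to right).
Query: subtree rooted at _0
_0: subtree_size = 1 + 8
  _1: subtree_size = 1 + 6
    _2: subtree_size = 1 + 3
      Q: subtree_size = 1 + 0
      F: subtree_size = 1 + 0
      U: subtree_size = 1 + 0
    X: subtree_size = 1 + 0
    K: subtree_size = 1 + 0
  J: subtree_size = 1 + 0
Total subtree size of _0: 9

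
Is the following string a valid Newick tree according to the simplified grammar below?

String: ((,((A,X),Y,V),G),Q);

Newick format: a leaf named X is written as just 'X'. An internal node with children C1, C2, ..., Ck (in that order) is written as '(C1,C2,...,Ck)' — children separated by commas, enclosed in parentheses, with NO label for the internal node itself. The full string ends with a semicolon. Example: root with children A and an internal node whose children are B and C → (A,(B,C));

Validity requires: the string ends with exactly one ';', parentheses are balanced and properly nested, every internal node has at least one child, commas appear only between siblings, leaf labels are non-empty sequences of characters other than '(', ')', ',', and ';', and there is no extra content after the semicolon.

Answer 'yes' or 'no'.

Input: ((,((A,X),Y,V),G),Q);
Paren balance: 4 '(' vs 4 ')' OK
Ends with single ';': True
Full parse: FAILS (empty leaf label at pos 2)
Valid: False

Answer: no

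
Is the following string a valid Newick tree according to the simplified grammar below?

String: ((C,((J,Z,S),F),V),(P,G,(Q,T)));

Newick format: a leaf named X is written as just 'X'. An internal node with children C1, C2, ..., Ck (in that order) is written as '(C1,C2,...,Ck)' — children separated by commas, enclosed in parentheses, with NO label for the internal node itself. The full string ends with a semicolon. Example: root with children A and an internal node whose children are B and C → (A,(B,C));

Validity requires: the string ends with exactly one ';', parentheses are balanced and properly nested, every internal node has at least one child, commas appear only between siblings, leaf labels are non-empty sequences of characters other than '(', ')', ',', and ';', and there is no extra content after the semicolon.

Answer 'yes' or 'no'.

Answer: yes

Derivation:
Input: ((C,((J,Z,S),F),V),(P,G,(Q,T)));
Paren balance: 6 '(' vs 6 ')' OK
Ends with single ';': True
Full parse: OK
Valid: True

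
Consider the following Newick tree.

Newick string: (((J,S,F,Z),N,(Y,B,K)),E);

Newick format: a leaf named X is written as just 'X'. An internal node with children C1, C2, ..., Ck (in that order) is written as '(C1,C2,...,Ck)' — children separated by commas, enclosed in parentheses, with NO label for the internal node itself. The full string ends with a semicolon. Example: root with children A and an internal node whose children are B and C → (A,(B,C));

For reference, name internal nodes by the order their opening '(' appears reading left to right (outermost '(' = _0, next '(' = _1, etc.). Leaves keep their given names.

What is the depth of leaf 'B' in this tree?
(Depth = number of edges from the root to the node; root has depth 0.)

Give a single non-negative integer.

Answer: 3

Derivation:
Newick: (((J,S,F,Z),N,(Y,B,K)),E);
Naming internals by '(' encounter order: outermost '(' = _0, next = _1, ...
Query node: B
Path from root: _0 -> _1 -> _3 -> B
Depth of B: 3 (number of edges from root)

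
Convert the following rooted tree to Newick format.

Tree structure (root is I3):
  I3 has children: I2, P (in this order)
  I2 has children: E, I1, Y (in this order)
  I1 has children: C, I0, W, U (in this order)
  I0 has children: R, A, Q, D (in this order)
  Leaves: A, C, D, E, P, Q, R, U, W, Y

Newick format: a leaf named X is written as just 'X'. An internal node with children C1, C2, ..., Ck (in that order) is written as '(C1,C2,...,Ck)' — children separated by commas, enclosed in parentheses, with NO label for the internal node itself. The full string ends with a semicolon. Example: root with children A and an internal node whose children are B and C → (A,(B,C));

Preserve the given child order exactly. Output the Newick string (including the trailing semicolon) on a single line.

internal I3 with children ['I2', 'P']
  internal I2 with children ['E', 'I1', 'Y']
    leaf 'E' → 'E'
    internal I1 with children ['C', 'I0', 'W', 'U']
      leaf 'C' → 'C'
      internal I0 with children ['R', 'A', 'Q', 'D']
        leaf 'R' → 'R'
        leaf 'A' → 'A'
        leaf 'Q' → 'Q'
        leaf 'D' → 'D'
      → '(R,A,Q,D)'
      leaf 'W' → 'W'
      leaf 'U' → 'U'
    → '(C,(R,A,Q,D),W,U)'
    leaf 'Y' → 'Y'
  → '(E,(C,(R,A,Q,D),W,U),Y)'
  leaf 'P' → 'P'
→ '((E,(C,(R,A,Q,D),W,U),Y),P)'
Final: ((E,(C,(R,A,Q,D),W,U),Y),P);

Answer: ((E,(C,(R,A,Q,D),W,U),Y),P);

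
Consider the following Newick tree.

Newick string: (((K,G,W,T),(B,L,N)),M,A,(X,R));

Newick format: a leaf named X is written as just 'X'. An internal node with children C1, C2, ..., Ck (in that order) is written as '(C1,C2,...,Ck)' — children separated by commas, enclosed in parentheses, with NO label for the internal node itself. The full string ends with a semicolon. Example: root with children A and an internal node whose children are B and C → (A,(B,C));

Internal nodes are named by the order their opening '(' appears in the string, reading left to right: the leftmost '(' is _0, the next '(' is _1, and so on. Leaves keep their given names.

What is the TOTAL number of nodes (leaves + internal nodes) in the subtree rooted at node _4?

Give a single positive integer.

Newick: (((K,G,W,T),(B,L,N)),M,A,(X,R));
Locate _4: it is the '(' at position 25 (the 5th '(' reading left to right).
Query: subtree rooted at _4
_4: subtree_size = 1 + 2
  X: subtree_size = 1 + 0
  R: subtree_size = 1 + 0
Total subtree size of _4: 3

Answer: 3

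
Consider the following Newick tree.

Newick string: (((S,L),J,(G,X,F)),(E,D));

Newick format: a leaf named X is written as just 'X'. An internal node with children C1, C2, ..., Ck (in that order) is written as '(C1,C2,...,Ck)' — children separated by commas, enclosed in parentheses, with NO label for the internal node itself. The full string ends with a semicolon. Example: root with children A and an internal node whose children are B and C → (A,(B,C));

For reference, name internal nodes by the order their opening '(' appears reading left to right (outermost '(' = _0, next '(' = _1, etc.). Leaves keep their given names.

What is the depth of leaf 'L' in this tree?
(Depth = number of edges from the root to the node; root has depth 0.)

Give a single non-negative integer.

Answer: 3

Derivation:
Newick: (((S,L),J,(G,X,F)),(E,D));
Naming internals by '(' encounter order: outermost '(' = _0, next = _1, ...
Query node: L
Path from root: _0 -> _1 -> _2 -> L
Depth of L: 3 (number of edges from root)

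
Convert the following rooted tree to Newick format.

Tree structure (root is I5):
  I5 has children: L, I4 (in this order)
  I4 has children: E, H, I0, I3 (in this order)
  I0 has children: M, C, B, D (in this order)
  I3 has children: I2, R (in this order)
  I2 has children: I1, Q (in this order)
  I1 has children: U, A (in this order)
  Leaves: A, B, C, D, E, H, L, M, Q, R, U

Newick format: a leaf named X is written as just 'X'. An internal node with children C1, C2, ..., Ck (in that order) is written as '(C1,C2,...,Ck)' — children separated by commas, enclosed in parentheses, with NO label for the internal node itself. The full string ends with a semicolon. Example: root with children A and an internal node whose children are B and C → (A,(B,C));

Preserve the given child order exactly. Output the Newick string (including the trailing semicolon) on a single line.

Answer: (L,(E,H,(M,C,B,D),(((U,A),Q),R)));

Derivation:
internal I5 with children ['L', 'I4']
  leaf 'L' → 'L'
  internal I4 with children ['E', 'H', 'I0', 'I3']
    leaf 'E' → 'E'
    leaf 'H' → 'H'
    internal I0 with children ['M', 'C', 'B', 'D']
      leaf 'M' → 'M'
      leaf 'C' → 'C'
      leaf 'B' → 'B'
      leaf 'D' → 'D'
    → '(M,C,B,D)'
    internal I3 with children ['I2', 'R']
      internal I2 with children ['I1', 'Q']
        internal I1 with children ['U', 'A']
          leaf 'U' → 'U'
          leaf 'A' → 'A'
        → '(U,A)'
        leaf 'Q' → 'Q'
      → '((U,A),Q)'
      leaf 'R' → 'R'
    → '(((U,A),Q),R)'
  → '(E,H,(M,C,B,D),(((U,A),Q),R))'
→ '(L,(E,H,(M,C,B,D),(((U,A),Q),R)))'
Final: (L,(E,H,(M,C,B,D),(((U,A),Q),R)));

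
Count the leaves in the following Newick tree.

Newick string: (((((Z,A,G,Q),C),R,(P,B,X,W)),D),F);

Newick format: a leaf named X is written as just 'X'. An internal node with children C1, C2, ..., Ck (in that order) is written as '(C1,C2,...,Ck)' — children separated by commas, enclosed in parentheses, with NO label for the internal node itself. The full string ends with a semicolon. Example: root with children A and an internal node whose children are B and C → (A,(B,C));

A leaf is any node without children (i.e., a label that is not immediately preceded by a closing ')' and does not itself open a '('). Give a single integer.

Answer: 12

Derivation:
Newick: (((((Z,A,G,Q),C),R,(P,B,X,W)),D),F);
Scan left-to-right; a leaf is any maximal label run not followed by '(':
  pos 5: leaf 'Z' → count = 1
  pos 7: leaf 'A' → count = 2
  pos 9: leaf 'G' → count = 3
  pos 11: leaf 'Q' → count = 4
  pos 14: leaf 'C' → count = 5
  pos 17: leaf 'R' → count = 6
  pos 20: leaf 'P' → count = 7
  pos 22: leaf 'B' → count = 8
  pos 24: leaf 'X' → count = 9
  pos 26: leaf 'W' → count = 10
  pos 30: leaf 'D' → count = 11
  pos 33: leaf 'F' → count = 12
Total leaves: 12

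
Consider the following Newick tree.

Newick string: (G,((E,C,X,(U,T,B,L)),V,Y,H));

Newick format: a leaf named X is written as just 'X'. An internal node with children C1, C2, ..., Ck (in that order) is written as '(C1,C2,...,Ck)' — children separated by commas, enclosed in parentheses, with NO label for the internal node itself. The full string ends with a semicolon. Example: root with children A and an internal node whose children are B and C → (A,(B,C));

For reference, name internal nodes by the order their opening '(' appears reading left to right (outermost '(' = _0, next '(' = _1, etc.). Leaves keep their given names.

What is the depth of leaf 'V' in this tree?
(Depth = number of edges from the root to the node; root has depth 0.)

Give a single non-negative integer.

Answer: 2

Derivation:
Newick: (G,((E,C,X,(U,T,B,L)),V,Y,H));
Naming internals by '(' encounter order: outermost '(' = _0, next = _1, ...
Query node: V
Path from root: _0 -> _1 -> V
Depth of V: 2 (number of edges from root)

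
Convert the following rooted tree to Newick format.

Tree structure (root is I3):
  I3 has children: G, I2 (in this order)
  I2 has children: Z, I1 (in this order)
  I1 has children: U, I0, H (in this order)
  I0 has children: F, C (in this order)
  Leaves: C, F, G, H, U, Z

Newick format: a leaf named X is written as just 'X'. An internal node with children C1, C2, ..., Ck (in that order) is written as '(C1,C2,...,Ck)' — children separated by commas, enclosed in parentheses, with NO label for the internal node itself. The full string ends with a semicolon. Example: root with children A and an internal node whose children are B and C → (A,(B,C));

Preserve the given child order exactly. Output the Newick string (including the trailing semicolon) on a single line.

internal I3 with children ['G', 'I2']
  leaf 'G' → 'G'
  internal I2 with children ['Z', 'I1']
    leaf 'Z' → 'Z'
    internal I1 with children ['U', 'I0', 'H']
      leaf 'U' → 'U'
      internal I0 with children ['F', 'C']
        leaf 'F' → 'F'
        leaf 'C' → 'C'
      → '(F,C)'
      leaf 'H' → 'H'
    → '(U,(F,C),H)'
  → '(Z,(U,(F,C),H))'
→ '(G,(Z,(U,(F,C),H)))'
Final: (G,(Z,(U,(F,C),H)));

Answer: (G,(Z,(U,(F,C),H)));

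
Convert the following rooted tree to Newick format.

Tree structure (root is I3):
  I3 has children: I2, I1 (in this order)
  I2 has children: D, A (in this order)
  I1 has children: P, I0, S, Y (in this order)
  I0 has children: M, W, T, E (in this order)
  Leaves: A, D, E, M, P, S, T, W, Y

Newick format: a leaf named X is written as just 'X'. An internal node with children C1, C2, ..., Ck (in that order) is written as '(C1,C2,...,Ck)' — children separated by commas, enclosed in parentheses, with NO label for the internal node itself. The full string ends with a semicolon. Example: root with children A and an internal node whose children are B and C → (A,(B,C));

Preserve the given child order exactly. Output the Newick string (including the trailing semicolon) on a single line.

Answer: ((D,A),(P,(M,W,T,E),S,Y));

Derivation:
internal I3 with children ['I2', 'I1']
  internal I2 with children ['D', 'A']
    leaf 'D' → 'D'
    leaf 'A' → 'A'
  → '(D,A)'
  internal I1 with children ['P', 'I0', 'S', 'Y']
    leaf 'P' → 'P'
    internal I0 with children ['M', 'W', 'T', 'E']
      leaf 'M' → 'M'
      leaf 'W' → 'W'
      leaf 'T' → 'T'
      leaf 'E' → 'E'
    → '(M,W,T,E)'
    leaf 'S' → 'S'
    leaf 'Y' → 'Y'
  → '(P,(M,W,T,E),S,Y)'
→ '((D,A),(P,(M,W,T,E),S,Y))'
Final: ((D,A),(P,(M,W,T,E),S,Y));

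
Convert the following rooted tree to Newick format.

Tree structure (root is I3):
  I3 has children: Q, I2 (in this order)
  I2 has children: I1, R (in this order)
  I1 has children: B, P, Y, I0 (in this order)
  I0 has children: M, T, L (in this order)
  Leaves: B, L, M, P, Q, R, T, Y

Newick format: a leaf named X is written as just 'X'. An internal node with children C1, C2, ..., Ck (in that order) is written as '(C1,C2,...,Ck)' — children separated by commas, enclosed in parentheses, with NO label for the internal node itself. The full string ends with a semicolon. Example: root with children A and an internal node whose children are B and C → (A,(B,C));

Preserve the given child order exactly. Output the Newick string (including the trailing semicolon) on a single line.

internal I3 with children ['Q', 'I2']
  leaf 'Q' → 'Q'
  internal I2 with children ['I1', 'R']
    internal I1 with children ['B', 'P', 'Y', 'I0']
      leaf 'B' → 'B'
      leaf 'P' → 'P'
      leaf 'Y' → 'Y'
      internal I0 with children ['M', 'T', 'L']
        leaf 'M' → 'M'
        leaf 'T' → 'T'
        leaf 'L' → 'L'
      → '(M,T,L)'
    → '(B,P,Y,(M,T,L))'
    leaf 'R' → 'R'
  → '((B,P,Y,(M,T,L)),R)'
→ '(Q,((B,P,Y,(M,T,L)),R))'
Final: (Q,((B,P,Y,(M,T,L)),R));

Answer: (Q,((B,P,Y,(M,T,L)),R));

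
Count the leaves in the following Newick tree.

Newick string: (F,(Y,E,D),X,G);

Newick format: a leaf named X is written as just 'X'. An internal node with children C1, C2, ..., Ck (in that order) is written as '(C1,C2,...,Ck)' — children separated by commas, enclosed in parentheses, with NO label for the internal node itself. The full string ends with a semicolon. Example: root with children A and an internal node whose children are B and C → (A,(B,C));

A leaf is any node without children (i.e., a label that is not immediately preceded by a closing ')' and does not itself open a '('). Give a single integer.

Newick: (F,(Y,E,D),X,G);
Scan left-to-right; a leaf is any maximal label run not followed by '(':
  pos 1: leaf 'F' → count = 1
  pos 4: leaf 'Y' → count = 2
  pos 6: leaf 'E' → count = 3
  pos 8: leaf 'D' → count = 4
  pos 11: leaf 'X' → count = 5
  pos 13: leaf 'G' → count = 6
Total leaves: 6

Answer: 6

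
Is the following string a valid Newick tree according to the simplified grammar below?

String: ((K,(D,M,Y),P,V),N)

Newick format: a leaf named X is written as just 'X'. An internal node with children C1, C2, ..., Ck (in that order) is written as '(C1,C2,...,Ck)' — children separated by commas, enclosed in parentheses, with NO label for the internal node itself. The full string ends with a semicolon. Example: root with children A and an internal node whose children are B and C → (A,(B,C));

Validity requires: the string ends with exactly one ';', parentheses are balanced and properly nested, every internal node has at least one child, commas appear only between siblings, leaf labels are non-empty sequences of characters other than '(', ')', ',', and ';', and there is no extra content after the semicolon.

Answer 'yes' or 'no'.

Answer: no

Derivation:
Input: ((K,(D,M,Y),P,V),N)
Paren balance: 3 '(' vs 3 ')' OK
Ends with single ';': False
Full parse: FAILS (must end with ;)
Valid: False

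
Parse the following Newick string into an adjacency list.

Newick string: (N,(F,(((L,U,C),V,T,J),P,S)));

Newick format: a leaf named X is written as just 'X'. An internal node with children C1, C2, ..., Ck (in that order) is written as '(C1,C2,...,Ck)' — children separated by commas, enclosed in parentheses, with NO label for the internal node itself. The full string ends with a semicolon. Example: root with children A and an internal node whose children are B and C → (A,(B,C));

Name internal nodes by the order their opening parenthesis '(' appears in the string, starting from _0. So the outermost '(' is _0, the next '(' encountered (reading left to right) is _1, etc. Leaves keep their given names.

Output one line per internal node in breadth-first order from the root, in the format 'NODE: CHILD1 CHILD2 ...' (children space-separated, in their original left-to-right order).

Answer: _0: N _1
_1: F _2
_2: _3 P S
_3: _4 V T J
_4: L U C

Derivation:
Input: (N,(F,(((L,U,C),V,T,J),P,S)));
Scanning left-to-right, naming '(' by encounter order:
  pos 0: '(' -> open internal node _0 (depth 1)
  pos 3: '(' -> open internal node _1 (depth 2)
  pos 6: '(' -> open internal node _2 (depth 3)
  pos 7: '(' -> open internal node _3 (depth 4)
  pos 8: '(' -> open internal node _4 (depth 5)
  pos 14: ')' -> close internal node _4 (now at depth 4)
  pos 21: ')' -> close internal node _3 (now at depth 3)
  pos 26: ')' -> close internal node _2 (now at depth 2)
  pos 27: ')' -> close internal node _1 (now at depth 1)
  pos 28: ')' -> close internal node _0 (now at depth 0)
Total internal nodes: 5
BFS adjacency from root:
  _0: N _1
  _1: F _2
  _2: _3 P S
  _3: _4 V T J
  _4: L U C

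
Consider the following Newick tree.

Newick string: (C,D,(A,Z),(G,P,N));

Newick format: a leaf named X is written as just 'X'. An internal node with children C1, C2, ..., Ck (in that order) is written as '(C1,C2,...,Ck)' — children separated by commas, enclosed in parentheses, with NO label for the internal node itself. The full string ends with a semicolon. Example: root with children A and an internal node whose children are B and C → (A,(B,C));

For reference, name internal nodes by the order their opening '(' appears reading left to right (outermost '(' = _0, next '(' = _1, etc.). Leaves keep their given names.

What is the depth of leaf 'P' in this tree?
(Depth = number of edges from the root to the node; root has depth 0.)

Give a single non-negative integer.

Answer: 2

Derivation:
Newick: (C,D,(A,Z),(G,P,N));
Naming internals by '(' encounter order: outermost '(' = _0, next = _1, ...
Query node: P
Path from root: _0 -> _2 -> P
Depth of P: 2 (number of edges from root)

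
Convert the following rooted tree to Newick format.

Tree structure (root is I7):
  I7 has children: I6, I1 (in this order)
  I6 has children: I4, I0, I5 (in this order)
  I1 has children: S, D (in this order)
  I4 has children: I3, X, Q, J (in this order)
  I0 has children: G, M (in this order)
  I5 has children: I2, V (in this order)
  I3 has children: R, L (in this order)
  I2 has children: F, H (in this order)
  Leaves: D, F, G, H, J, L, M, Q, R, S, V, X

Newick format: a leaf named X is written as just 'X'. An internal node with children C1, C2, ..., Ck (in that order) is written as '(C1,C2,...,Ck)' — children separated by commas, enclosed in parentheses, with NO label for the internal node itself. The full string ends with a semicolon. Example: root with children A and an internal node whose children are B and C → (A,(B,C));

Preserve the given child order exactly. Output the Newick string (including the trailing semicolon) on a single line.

Answer: ((((R,L),X,Q,J),(G,M),((F,H),V)),(S,D));

Derivation:
internal I7 with children ['I6', 'I1']
  internal I6 with children ['I4', 'I0', 'I5']
    internal I4 with children ['I3', 'X', 'Q', 'J']
      internal I3 with children ['R', 'L']
        leaf 'R' → 'R'
        leaf 'L' → 'L'
      → '(R,L)'
      leaf 'X' → 'X'
      leaf 'Q' → 'Q'
      leaf 'J' → 'J'
    → '((R,L),X,Q,J)'
    internal I0 with children ['G', 'M']
      leaf 'G' → 'G'
      leaf 'M' → 'M'
    → '(G,M)'
    internal I5 with children ['I2', 'V']
      internal I2 with children ['F', 'H']
        leaf 'F' → 'F'
        leaf 'H' → 'H'
      → '(F,H)'
      leaf 'V' → 'V'
    → '((F,H),V)'
  → '(((R,L),X,Q,J),(G,M),((F,H),V))'
  internal I1 with children ['S', 'D']
    leaf 'S' → 'S'
    leaf 'D' → 'D'
  → '(S,D)'
→ '((((R,L),X,Q,J),(G,M),((F,H),V)),(S,D))'
Final: ((((R,L),X,Q,J),(G,M),((F,H),V)),(S,D));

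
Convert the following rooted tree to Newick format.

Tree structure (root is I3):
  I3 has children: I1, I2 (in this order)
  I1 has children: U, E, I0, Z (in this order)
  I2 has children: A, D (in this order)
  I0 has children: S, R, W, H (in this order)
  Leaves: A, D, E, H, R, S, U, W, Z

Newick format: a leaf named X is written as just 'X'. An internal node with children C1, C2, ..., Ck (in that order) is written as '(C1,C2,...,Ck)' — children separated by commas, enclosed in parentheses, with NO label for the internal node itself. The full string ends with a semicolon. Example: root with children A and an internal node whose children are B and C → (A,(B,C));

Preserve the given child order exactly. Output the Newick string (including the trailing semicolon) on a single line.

internal I3 with children ['I1', 'I2']
  internal I1 with children ['U', 'E', 'I0', 'Z']
    leaf 'U' → 'U'
    leaf 'E' → 'E'
    internal I0 with children ['S', 'R', 'W', 'H']
      leaf 'S' → 'S'
      leaf 'R' → 'R'
      leaf 'W' → 'W'
      leaf 'H' → 'H'
    → '(S,R,W,H)'
    leaf 'Z' → 'Z'
  → '(U,E,(S,R,W,H),Z)'
  internal I2 with children ['A', 'D']
    leaf 'A' → 'A'
    leaf 'D' → 'D'
  → '(A,D)'
→ '((U,E,(S,R,W,H),Z),(A,D))'
Final: ((U,E,(S,R,W,H),Z),(A,D));

Answer: ((U,E,(S,R,W,H),Z),(A,D));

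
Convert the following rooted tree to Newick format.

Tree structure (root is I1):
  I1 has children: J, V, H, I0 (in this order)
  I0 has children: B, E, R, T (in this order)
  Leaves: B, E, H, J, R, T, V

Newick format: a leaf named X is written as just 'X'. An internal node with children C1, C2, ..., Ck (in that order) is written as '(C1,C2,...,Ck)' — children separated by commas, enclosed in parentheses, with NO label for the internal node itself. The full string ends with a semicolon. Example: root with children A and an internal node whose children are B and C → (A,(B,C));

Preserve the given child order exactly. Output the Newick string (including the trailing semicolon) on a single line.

Answer: (J,V,H,(B,E,R,T));

Derivation:
internal I1 with children ['J', 'V', 'H', 'I0']
  leaf 'J' → 'J'
  leaf 'V' → 'V'
  leaf 'H' → 'H'
  internal I0 with children ['B', 'E', 'R', 'T']
    leaf 'B' → 'B'
    leaf 'E' → 'E'
    leaf 'R' → 'R'
    leaf 'T' → 'T'
  → '(B,E,R,T)'
→ '(J,V,H,(B,E,R,T))'
Final: (J,V,H,(B,E,R,T));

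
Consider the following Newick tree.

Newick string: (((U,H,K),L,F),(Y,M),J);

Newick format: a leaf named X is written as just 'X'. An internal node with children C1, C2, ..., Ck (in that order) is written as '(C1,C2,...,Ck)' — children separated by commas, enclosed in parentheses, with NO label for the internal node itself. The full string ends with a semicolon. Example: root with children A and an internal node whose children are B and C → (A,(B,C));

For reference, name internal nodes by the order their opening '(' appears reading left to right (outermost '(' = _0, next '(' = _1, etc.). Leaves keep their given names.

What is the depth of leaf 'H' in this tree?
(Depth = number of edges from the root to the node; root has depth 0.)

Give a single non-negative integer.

Answer: 3

Derivation:
Newick: (((U,H,K),L,F),(Y,M),J);
Naming internals by '(' encounter order: outermost '(' = _0, next = _1, ...
Query node: H
Path from root: _0 -> _1 -> _2 -> H
Depth of H: 3 (number of edges from root)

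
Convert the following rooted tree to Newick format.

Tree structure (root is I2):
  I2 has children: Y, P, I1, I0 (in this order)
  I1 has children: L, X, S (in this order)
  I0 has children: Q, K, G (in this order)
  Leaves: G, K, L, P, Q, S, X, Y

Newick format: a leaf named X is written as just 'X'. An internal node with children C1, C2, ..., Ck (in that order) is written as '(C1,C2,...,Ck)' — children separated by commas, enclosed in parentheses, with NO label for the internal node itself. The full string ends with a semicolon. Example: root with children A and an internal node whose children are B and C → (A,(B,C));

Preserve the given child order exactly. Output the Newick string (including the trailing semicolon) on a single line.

internal I2 with children ['Y', 'P', 'I1', 'I0']
  leaf 'Y' → 'Y'
  leaf 'P' → 'P'
  internal I1 with children ['L', 'X', 'S']
    leaf 'L' → 'L'
    leaf 'X' → 'X'
    leaf 'S' → 'S'
  → '(L,X,S)'
  internal I0 with children ['Q', 'K', 'G']
    leaf 'Q' → 'Q'
    leaf 'K' → 'K'
    leaf 'G' → 'G'
  → '(Q,K,G)'
→ '(Y,P,(L,X,S),(Q,K,G))'
Final: (Y,P,(L,X,S),(Q,K,G));

Answer: (Y,P,(L,X,S),(Q,K,G));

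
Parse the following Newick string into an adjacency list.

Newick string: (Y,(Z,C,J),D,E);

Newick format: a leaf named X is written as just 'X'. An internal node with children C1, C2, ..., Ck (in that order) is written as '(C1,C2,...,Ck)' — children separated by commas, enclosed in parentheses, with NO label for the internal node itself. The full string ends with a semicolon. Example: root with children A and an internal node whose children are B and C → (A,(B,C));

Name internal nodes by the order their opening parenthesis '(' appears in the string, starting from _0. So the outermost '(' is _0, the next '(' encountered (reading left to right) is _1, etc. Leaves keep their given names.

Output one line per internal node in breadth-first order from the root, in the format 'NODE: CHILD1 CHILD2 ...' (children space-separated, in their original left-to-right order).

Input: (Y,(Z,C,J),D,E);
Scanning left-to-right, naming '(' by encounter order:
  pos 0: '(' -> open internal node _0 (depth 1)
  pos 3: '(' -> open internal node _1 (depth 2)
  pos 9: ')' -> close internal node _1 (now at depth 1)
  pos 14: ')' -> close internal node _0 (now at depth 0)
Total internal nodes: 2
BFS adjacency from root:
  _0: Y _1 D E
  _1: Z C J

Answer: _0: Y _1 D E
_1: Z C J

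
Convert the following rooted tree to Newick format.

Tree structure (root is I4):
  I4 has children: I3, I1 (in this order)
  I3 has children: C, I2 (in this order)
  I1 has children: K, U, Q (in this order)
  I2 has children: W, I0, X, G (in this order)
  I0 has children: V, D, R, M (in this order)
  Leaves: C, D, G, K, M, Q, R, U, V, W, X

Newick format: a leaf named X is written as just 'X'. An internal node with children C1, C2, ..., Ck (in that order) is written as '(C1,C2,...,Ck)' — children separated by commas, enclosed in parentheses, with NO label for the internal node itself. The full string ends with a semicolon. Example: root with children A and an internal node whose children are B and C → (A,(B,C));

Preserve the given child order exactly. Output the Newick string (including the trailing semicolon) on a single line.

internal I4 with children ['I3', 'I1']
  internal I3 with children ['C', 'I2']
    leaf 'C' → 'C'
    internal I2 with children ['W', 'I0', 'X', 'G']
      leaf 'W' → 'W'
      internal I0 with children ['V', 'D', 'R', 'M']
        leaf 'V' → 'V'
        leaf 'D' → 'D'
        leaf 'R' → 'R'
        leaf 'M' → 'M'
      → '(V,D,R,M)'
      leaf 'X' → 'X'
      leaf 'G' → 'G'
    → '(W,(V,D,R,M),X,G)'
  → '(C,(W,(V,D,R,M),X,G))'
  internal I1 with children ['K', 'U', 'Q']
    leaf 'K' → 'K'
    leaf 'U' → 'U'
    leaf 'Q' → 'Q'
  → '(K,U,Q)'
→ '((C,(W,(V,D,R,M),X,G)),(K,U,Q))'
Final: ((C,(W,(V,D,R,M),X,G)),(K,U,Q));

Answer: ((C,(W,(V,D,R,M),X,G)),(K,U,Q));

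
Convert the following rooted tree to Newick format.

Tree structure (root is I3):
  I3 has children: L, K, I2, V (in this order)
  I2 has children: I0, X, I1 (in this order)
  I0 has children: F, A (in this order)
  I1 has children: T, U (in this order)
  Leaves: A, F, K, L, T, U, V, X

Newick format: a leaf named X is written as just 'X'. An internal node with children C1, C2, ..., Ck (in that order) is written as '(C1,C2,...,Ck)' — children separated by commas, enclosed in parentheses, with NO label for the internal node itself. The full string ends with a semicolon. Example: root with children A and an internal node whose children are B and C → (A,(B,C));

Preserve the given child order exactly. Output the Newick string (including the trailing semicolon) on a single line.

internal I3 with children ['L', 'K', 'I2', 'V']
  leaf 'L' → 'L'
  leaf 'K' → 'K'
  internal I2 with children ['I0', 'X', 'I1']
    internal I0 with children ['F', 'A']
      leaf 'F' → 'F'
      leaf 'A' → 'A'
    → '(F,A)'
    leaf 'X' → 'X'
    internal I1 with children ['T', 'U']
      leaf 'T' → 'T'
      leaf 'U' → 'U'
    → '(T,U)'
  → '((F,A),X,(T,U))'
  leaf 'V' → 'V'
→ '(L,K,((F,A),X,(T,U)),V)'
Final: (L,K,((F,A),X,(T,U)),V);

Answer: (L,K,((F,A),X,(T,U)),V);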